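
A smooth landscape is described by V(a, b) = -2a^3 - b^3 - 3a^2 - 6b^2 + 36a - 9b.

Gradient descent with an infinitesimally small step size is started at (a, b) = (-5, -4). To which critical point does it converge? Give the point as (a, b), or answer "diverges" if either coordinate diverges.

V is separable, so gradient descent decouples: a follows -∂V/∂a, b follows -∂V/∂b.
∂V/∂a = -6(a - 2)(a + 3); at a=-5 this is -84, so a increases.
∂V/∂b = -3(b + 1)(b + 3); at b=-4 this is -9, so b increases.
a converges to its nearest critical value -3 (a local min of the a-part); b converges to -3. The iterate converges to (-3, -3).

(-3, -3)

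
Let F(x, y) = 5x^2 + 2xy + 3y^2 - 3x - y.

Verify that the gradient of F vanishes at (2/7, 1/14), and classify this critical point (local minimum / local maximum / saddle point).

∇F = (10x + 2y - 3, 2x + 6y - 1); substituting (2/7, 1/14) gives ∇F = (0, 0), so (2/7, 1/14) is indeed a critical point.
The Hessian of F is constant: H = [[10, 2], [2, 6]].
det(H) = 10·6 − 2² = 56.
det(H) > 0 and tr(H) = 16 > 0, so H is positive definite and the point is a local minimum.

local minimum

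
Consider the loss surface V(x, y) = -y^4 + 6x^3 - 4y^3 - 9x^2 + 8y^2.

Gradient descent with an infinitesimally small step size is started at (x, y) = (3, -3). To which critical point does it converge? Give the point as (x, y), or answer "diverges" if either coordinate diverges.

V is separable, so gradient descent decouples: x follows -∂V/∂x, y follows -∂V/∂y.
∂V/∂x = 18x(x - 1); at x=3 this is 108, so x decreases.
∂V/∂y = -4y(y - 1)(y + 4); at y=-3 this is -48, so y increases.
x converges to its nearest critical value 1 (a local min of the x-part); y converges to 0. The iterate converges to (1, 0).

(1, 0)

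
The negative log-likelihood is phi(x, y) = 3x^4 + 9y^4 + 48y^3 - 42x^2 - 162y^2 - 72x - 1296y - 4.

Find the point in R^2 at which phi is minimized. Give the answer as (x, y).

(3, 3)

phi(x,y) separates as P(x) + Q(y) − 4, so its minimum is min P + min Q − 4.
P'(x) = 12(x - 3)(x + 1)(x + 2) vanishes at x ∈ {-2, -1, 3}; Q'(y) = 36(y - 3)(y + 3)(y + 4) vanishes at y ∈ {-4, -3, 3}.
Local minima of P (where P''>0): P(-2)=24, P(3)=-351. Local minima of Q: Q(-4)=1824, Q(3)=-3321.
So the global minimum of phi is P(3) + Q(3) − 4 = -351 − 3321 − 4 = -3676, attained at (3, 3).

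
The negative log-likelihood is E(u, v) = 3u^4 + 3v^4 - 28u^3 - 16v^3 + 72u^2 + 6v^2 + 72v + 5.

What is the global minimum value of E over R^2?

E(u,v) separates as P(u) + Q(v) + 5, so its minimum is min P + min Q + 5.
P'(u) = 12u(u - 4)(u - 3) vanishes at u ∈ {0, 3, 4}; Q'(v) = 12(v - 3)(v - 2)(v + 1) vanishes at v ∈ {-1, 2, 3}.
Local minima of P (where P''>0): P(0)=0, P(4)=128. Local minima of Q: Q(-1)=-47, Q(3)=81.
So the global minimum of E is P(0) + Q(-1) + 5 = 0 − 47 + 5 = -42, attained at (0, -1).

-42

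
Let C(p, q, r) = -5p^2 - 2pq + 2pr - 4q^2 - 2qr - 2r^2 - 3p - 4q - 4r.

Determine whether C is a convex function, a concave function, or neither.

C is quadratic, so its Hessian is the constant matrix H = [[-10, -2, 2], [-2, -8, -2], [2, -2, -4]].
Leading principal minors: -10, 76, -216.
Signs alternate −, +, − ⇒ H ≺ 0 ⇒ concave.

concave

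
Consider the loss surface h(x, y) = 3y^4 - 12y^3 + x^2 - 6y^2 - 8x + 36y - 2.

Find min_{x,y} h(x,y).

-45

h(x,y) separates as P(x) + Q(y) − 2, so its minimum is min P + min Q − 2.
P'(x) = 2x - 8 vanishes at x ∈ {4}; Q'(y) = 12(y - 3)(y - 1)(y + 1) vanishes at y ∈ {-1, 1, 3}.
Local minima of P (where P''>0): P(4)=-16. Local minima of Q: Q(-1)=-27, Q(3)=-27.
So the global minimum of h is P(4) + Q(-1) − 2 = -16 − 27 − 2 = -45, attained at (4, -1).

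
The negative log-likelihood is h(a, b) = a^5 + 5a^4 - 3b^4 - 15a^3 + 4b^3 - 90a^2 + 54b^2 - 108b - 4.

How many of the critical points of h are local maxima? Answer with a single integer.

4

h separates as a function of a plus a function of b, so ∇h=0 decouples.
∂h/∂a = 5a(a - 3)(a + 3)(a + 4) = 0 at a ∈ {-4, -3, 0, 3}; ∂h/∂b = -12(b - 3)(b - 1)(b + 3) = 0 at b ∈ {-3, 1, 3}.
The Hessian is diagonal: diag(h_aa, h_bb). Second derivatives: h_aa(-4)=-140, h_aa(-3)=90, h_aa(0)=-180, h_aa(3)=630; h_bb(-3)=-288, h_bb(1)=96, h_bb(3)=-144.
Local maxima occur where both diagonal entries negative: (-4, -3), (-4, 3), (0, -3), (0, 3). Count: 4.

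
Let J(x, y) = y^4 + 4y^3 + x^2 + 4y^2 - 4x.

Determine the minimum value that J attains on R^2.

-4

J(x,y) separates as P(x) + Q(y), so its minimum is min P + min Q.
P'(x) = 2x - 4 vanishes at x ∈ {2}; Q'(y) = 4y(y + 1)(y + 2) vanishes at y ∈ {-2, -1, 0}.
Local minima of P (where P''>0): P(2)=-4. Local minima of Q: Q(-2)=0, Q(0)=0.
So the global minimum of J is P(2) + Q(-2) = -4 + 0 = -4, attained at (2, -2).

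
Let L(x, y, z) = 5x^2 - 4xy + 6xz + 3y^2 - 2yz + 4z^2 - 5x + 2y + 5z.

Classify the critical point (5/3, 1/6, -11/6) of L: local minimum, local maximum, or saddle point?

local minimum

The Hessian is constant: H = [[10, -4, 6], [-4, 6, -2], [6, -2, 8]].
Leading principal minors: Δ₁ = 10, Δ₂ = 44, Δ₃ = 192.
All leading minors are positive, so H is positive definite: a local minimum.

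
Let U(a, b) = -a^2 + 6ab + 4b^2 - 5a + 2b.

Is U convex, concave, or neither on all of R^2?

neither

U is quadratic, so its Hessian is the constant matrix H = [[-2, 6], [6, 8]].
det(H) = -52, tr(H) = 6.
det(H) < 0, so H is indefinite: neither convex nor concave.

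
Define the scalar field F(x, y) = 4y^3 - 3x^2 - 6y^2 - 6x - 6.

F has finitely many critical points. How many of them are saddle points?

1

F separates as a function of x plus a function of y, so ∇F=0 decouples.
∂F/∂x = -6(x + 1) = 0 at x ∈ {-1}; ∂F/∂y = 12y(y - 1) = 0 at y ∈ {0, 1}.
The Hessian is diagonal: diag(F_xx, F_yy). Second derivatives: F_xx(-1)=-6; F_yy(0)=-12, F_yy(1)=12.
Saddle points occur where the two diagonal entries have opposite signs: (-1, 1). Count: 1.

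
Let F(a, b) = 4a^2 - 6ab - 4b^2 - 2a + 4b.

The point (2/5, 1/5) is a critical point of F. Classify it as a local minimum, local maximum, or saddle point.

saddle point

The Hessian of F is constant: H = [[8, -6], [-6, -8]].
det(H) = 8·(-8) − (-6)² = -100.
Since det(H) < 0, H is indefinite and the critical point is a saddle point.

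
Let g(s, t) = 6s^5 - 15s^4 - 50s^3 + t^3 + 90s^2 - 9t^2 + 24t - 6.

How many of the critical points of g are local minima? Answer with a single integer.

2

g separates as a function of s plus a function of t, so ∇g=0 decouples.
∂g/∂s = 30s(s - 3)(s - 1)(s + 2) = 0 at s ∈ {-2, 0, 1, 3}; ∂g/∂t = 3(t - 4)(t - 2) = 0 at t ∈ {2, 4}.
The Hessian is diagonal: diag(g_ss, g_tt). Second derivatives: g_ss(-2)=-900, g_ss(0)=180, g_ss(1)=-180, g_ss(3)=900; g_tt(2)=-6, g_tt(4)=6.
Local minima occur where both diagonal entries positive: (0, 4), (3, 4). Count: 2.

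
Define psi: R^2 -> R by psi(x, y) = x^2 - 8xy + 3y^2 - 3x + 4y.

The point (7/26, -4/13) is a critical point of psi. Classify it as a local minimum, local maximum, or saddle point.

The Hessian of psi is constant: H = [[2, -8], [-8, 6]].
det(H) = 2·6 − (-8)² = -52.
Since det(H) < 0, H is indefinite and the critical point is a saddle point.

saddle point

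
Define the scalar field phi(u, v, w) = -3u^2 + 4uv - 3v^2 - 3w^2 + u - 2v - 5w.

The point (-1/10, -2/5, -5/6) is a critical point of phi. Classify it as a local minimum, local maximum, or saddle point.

The Hessian is constant: H = [[-6, 4, 0], [4, -6, 0], [0, 0, -6]].
Leading principal minors: Δ₁ = -6, Δ₂ = 20, Δ₃ = -120.
The minors alternate sign starting negative (−, +, −), so H is negative definite: a local maximum.

local maximum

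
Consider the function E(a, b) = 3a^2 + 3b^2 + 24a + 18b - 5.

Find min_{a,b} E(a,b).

-80

E(a,b) separates as P(a) + Q(b) − 5, so its minimum is min P + min Q − 5.
P'(a) = 6a + 24 vanishes at a ∈ {-4}; Q'(b) = 6b + 18 vanishes at b ∈ {-3}.
Local minima of P (where P''>0): P(-4)=-48. Local minima of Q: Q(-3)=-27.
So the global minimum of E is P(-4) + Q(-3) − 5 = -48 − 27 − 5 = -80, attained at (-4, -3).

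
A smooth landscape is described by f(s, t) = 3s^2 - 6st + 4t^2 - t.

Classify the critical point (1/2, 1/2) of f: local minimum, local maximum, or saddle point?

The Hessian of f is constant: H = [[6, -6], [-6, 8]].
det(H) = 6·8 − (-6)² = 12.
det(H) > 0 and tr(H) = 14 > 0, so H is positive definite and the point is a local minimum.

local minimum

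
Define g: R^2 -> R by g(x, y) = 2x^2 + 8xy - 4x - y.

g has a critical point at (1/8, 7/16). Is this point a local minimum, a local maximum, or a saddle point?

saddle point

The Hessian of g is constant: H = [[4, 8], [8, 0]].
det(H) = 4·0 − 8² = -64.
Since det(H) < 0, H is indefinite and the critical point is a saddle point.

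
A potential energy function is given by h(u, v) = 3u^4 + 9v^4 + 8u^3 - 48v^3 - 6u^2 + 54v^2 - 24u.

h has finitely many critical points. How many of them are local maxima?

h separates as a function of u plus a function of v, so ∇h=0 decouples.
∂h/∂u = 12(u - 1)(u + 1)(u + 2) = 0 at u ∈ {-2, -1, 1}; ∂h/∂v = 36v(v - 3)(v - 1) = 0 at v ∈ {0, 1, 3}.
The Hessian is diagonal: diag(h_uu, h_vv). Second derivatives: h_uu(-2)=36, h_uu(-1)=-24, h_uu(1)=72; h_vv(0)=108, h_vv(1)=-72, h_vv(3)=216.
Local maxima occur where both diagonal entries negative: (-1, 1). Count: 1.

1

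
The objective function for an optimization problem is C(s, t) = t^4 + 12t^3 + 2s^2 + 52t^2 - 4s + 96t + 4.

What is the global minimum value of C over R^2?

-62

C(s,t) separates as P(s) + Q(t) + 4, so its minimum is min P + min Q + 4.
P'(s) = 4s - 4 vanishes at s ∈ {1}; Q'(t) = 4(t + 2)(t + 3)(t + 4) vanishes at t ∈ {-4, -3, -2}.
Local minima of P (where P''>0): P(1)=-2. Local minima of Q: Q(-4)=-64, Q(-2)=-64.
So the global minimum of C is P(1) + Q(-4) + 4 = -2 − 64 + 4 = -62, attained at (1, -4).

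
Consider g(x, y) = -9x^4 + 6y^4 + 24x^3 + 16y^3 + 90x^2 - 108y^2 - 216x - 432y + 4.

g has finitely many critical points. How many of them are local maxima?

g separates as a function of x plus a function of y, so ∇g=0 decouples.
∂g/∂x = -36(x - 3)(x - 1)(x + 2) = 0 at x ∈ {-2, 1, 3}; ∂g/∂y = 24(y - 3)(y + 2)(y + 3) = 0 at y ∈ {-3, -2, 3}.
The Hessian is diagonal: diag(g_xx, g_yy). Second derivatives: g_xx(-2)=-540, g_xx(1)=216, g_xx(3)=-360; g_yy(-3)=144, g_yy(-2)=-120, g_yy(3)=720.
Local maxima occur where both diagonal entries negative: (-2, -2), (3, -2). Count: 2.

2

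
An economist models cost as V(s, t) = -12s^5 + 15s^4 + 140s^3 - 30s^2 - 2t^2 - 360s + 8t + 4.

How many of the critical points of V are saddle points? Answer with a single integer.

2

V separates as a function of s plus a function of t, so ∇V=0 decouples.
∂V/∂s = -60(s - 3)(s - 1)(s + 1)(s + 2) = 0 at s ∈ {-2, -1, 1, 3}; ∂V/∂t = -4(t - 2) = 0 at t ∈ {2}.
The Hessian is diagonal: diag(V_ss, V_tt). Second derivatives: V_ss(-2)=900, V_ss(-1)=-480, V_ss(1)=720, V_ss(3)=-2400; V_tt(2)=-4.
Saddle points occur where the two diagonal entries have opposite signs: (-2, 2), (1, 2). Count: 2.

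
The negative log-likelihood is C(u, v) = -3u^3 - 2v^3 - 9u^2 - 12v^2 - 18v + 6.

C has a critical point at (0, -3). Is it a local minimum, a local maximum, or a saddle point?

saddle point

The mixed partial ∂²C/∂u∂v is 0, so the Hessian at any point is diag(C_uu, C_vv) = diag(-18(u + 1), -12(v + 2)).
At (0, -3): H = diag(-18, 12).
The eigenvalues have opposite signs, so H is indefinite: a saddle point.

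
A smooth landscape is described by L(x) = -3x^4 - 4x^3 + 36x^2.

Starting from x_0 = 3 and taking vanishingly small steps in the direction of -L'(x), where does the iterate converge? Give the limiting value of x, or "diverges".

L'(x) = -12x(x - 2)(x + 3), so L'(3) = -216.
Gradient descent moves in the -L' direction, i.e. x is increasing.
There is no critical point above x=3, and L' keeps the same sign, so the iterate runs off to +∞.

diverges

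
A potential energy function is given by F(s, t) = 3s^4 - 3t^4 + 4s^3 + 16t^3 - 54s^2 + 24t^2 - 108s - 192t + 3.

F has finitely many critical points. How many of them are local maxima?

2

F separates as a function of s plus a function of t, so ∇F=0 decouples.
∂F/∂s = 12(s - 3)(s + 1)(s + 3) = 0 at s ∈ {-3, -1, 3}; ∂F/∂t = -12(t - 4)(t - 2)(t + 2) = 0 at t ∈ {-2, 2, 4}.
The Hessian is diagonal: diag(F_ss, F_tt). Second derivatives: F_ss(-3)=144, F_ss(-1)=-96, F_ss(3)=288; F_tt(-2)=-288, F_tt(2)=96, F_tt(4)=-144.
Local maxima occur where both diagonal entries negative: (-1, -2), (-1, 4). Count: 2.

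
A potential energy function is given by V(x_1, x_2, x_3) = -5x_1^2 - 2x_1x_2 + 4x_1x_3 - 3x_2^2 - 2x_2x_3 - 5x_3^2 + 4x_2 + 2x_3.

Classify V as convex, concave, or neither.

V is quadratic, so its Hessian is the constant matrix H = [[-10, -2, 4], [-2, -6, -2], [4, -2, -10]].
Leading principal minors: -10, 56, -392.
Signs alternate −, +, − ⇒ H ≺ 0 ⇒ concave.

concave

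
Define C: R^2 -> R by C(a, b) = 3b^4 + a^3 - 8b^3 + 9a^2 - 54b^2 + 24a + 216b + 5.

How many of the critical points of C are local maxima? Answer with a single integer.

C separates as a function of a plus a function of b, so ∇C=0 decouples.
∂C/∂a = 3(a + 2)(a + 4) = 0 at a ∈ {-4, -2}; ∂C/∂b = 12(b - 3)(b - 2)(b + 3) = 0 at b ∈ {-3, 2, 3}.
The Hessian is diagonal: diag(C_aa, C_bb). Second derivatives: C_aa(-4)=-6, C_aa(-2)=6; C_bb(-3)=360, C_bb(2)=-60, C_bb(3)=72.
Local maxima occur where both diagonal entries negative: (-4, 2). Count: 1.

1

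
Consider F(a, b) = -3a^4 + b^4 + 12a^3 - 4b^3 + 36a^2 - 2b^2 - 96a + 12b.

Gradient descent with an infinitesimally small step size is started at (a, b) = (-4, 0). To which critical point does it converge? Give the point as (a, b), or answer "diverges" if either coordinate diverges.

F is separable, so gradient descent decouples: a follows -∂F/∂a, b follows -∂F/∂b.
∂F/∂a = -12(a - 4)(a - 1)(a + 2); at a=-4 this is 960, so a decreases.
∂F/∂b = 4(b - 3)(b - 1)(b + 1); at b=0 this is 12, so b decreases.
The a-coordinate has no critical point in that direction and runs off to infinity.

diverges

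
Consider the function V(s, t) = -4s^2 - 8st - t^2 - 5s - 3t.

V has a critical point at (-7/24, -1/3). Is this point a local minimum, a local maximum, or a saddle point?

saddle point

The Hessian of V is constant: H = [[-8, -8], [-8, -2]].
det(H) = (-8)·(-2) − (-8)² = -48.
Since det(H) < 0, H is indefinite and the critical point is a saddle point.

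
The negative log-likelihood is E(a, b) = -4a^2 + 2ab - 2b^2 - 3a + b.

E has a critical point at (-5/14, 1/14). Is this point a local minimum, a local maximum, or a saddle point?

The Hessian of E is constant: H = [[-8, 2], [2, -4]].
det(H) = (-8)·(-4) − 2² = 28.
det(H) > 0 and tr(H) = -12 < 0, so H is negative definite and the point is a local maximum.

local maximum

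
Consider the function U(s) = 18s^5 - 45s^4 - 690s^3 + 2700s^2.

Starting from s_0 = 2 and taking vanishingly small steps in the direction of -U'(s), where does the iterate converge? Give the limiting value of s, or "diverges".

U'(s) = 90s(s - 4)(s - 3)(s + 5), so U'(2) = 2520.
Gradient descent moves in the -U' direction, i.e. s is decreasing.
The nearest critical point in that direction is s = 0, where U'' = 5400 > 0 (a local minimum). The iterate converges there.

0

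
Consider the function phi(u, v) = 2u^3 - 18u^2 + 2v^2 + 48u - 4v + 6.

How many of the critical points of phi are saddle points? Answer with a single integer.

1

phi separates as a function of u plus a function of v, so ∇phi=0 decouples.
∂phi/∂u = 6(u - 4)(u - 2) = 0 at u ∈ {2, 4}; ∂phi/∂v = 4(v - 1) = 0 at v ∈ {1}.
The Hessian is diagonal: diag(phi_uu, phi_vv). Second derivatives: phi_uu(2)=-12, phi_uu(4)=12; phi_vv(1)=4.
Saddle points occur where the two diagonal entries have opposite signs: (2, 1). Count: 1.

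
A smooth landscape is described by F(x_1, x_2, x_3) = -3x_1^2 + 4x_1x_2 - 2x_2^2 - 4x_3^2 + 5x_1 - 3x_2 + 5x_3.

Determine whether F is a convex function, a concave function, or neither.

concave

F is quadratic, so its Hessian is the constant matrix H = [[-6, 4, 0], [4, -4, 0], [0, 0, -8]].
Leading principal minors: -6, 8, -64.
Signs alternate −, +, − ⇒ H ≺ 0 ⇒ concave.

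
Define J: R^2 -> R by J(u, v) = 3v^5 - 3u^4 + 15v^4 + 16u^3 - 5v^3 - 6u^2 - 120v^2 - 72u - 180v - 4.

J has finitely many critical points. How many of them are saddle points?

6

J separates as a function of u plus a function of v, so ∇J=0 decouples.
∂J/∂u = -12(u - 3)(u - 2)(u + 1) = 0 at u ∈ {-1, 2, 3}; ∂J/∂v = 15(v - 2)(v + 1)(v + 2)(v + 3) = 0 at v ∈ {-3, -2, -1, 2}.
The Hessian is diagonal: diag(J_uu, J_vv). Second derivatives: J_uu(-1)=-144, J_uu(2)=36, J_uu(3)=-48; J_vv(-3)=-150, J_vv(-2)=60, J_vv(-1)=-90, J_vv(2)=900.
Saddle points occur where the two diagonal entries have opposite signs: (-1, -2), (-1, 2), (2, -3), (2, -1), (3, -2), (3, 2). Count: 6.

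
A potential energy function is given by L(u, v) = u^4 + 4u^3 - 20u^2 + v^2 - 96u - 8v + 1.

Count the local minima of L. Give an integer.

L separates as a function of u plus a function of v, so ∇L=0 decouples.
∂L/∂u = 4(u - 3)(u + 2)(u + 4) = 0 at u ∈ {-4, -2, 3}; ∂L/∂v = 2(v - 4) = 0 at v ∈ {4}.
The Hessian is diagonal: diag(L_uu, L_vv). Second derivatives: L_uu(-4)=56, L_uu(-2)=-40, L_uu(3)=140; L_vv(4)=2.
Local minima occur where both diagonal entries positive: (-4, 4), (3, 4). Count: 2.

2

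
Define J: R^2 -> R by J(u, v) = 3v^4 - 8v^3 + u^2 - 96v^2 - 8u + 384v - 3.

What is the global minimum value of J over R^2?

-1811

J(u,v) separates as P(u) + Q(v) − 3, so its minimum is min P + min Q − 3.
P'(u) = 2u - 8 vanishes at u ∈ {4}; Q'(v) = 12(v - 4)(v - 2)(v + 4) vanishes at v ∈ {-4, 2, 4}.
Local minima of P (where P''>0): P(4)=-16. Local minima of Q: Q(-4)=-1792, Q(4)=256.
So the global minimum of J is P(4) + Q(-4) − 3 = -16 − 1792 − 3 = -1811, attained at (4, -4).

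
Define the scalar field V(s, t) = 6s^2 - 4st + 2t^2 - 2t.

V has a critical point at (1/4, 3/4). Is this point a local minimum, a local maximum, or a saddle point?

local minimum

The Hessian of V is constant: H = [[12, -4], [-4, 4]].
det(H) = 12·4 − (-4)² = 32.
det(H) > 0 and tr(H) = 16 > 0, so H is positive definite and the point is a local minimum.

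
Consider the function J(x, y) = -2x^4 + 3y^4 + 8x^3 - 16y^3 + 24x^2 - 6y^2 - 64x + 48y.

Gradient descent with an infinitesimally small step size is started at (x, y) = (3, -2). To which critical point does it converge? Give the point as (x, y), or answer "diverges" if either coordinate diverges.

(1, -1)

J is separable, so gradient descent decouples: x follows -∂J/∂x, y follows -∂J/∂y.
∂J/∂x = -8(x - 4)(x - 1)(x + 2); at x=3 this is 80, so x decreases.
∂J/∂y = 12(y - 4)(y - 1)(y + 1); at y=-2 this is -216, so y increases.
x converges to its nearest critical value 1 (a local min of the x-part); y converges to -1. The iterate converges to (1, -1).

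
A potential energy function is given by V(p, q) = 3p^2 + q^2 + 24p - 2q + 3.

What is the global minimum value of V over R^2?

V(p,q) separates as A(p) + B(q) + 3, so its minimum is min A + min B + 3.
A'(p) = 6p + 24 vanishes at p ∈ {-4}; B'(q) = 2q - 2 vanishes at q ∈ {1}.
Local minima of A (where A''>0): A(-4)=-48. Local minima of B: B(1)=-1.
So the global minimum of V is A(-4) + B(1) + 3 = -48 − 1 + 3 = -46, attained at (-4, 1).

-46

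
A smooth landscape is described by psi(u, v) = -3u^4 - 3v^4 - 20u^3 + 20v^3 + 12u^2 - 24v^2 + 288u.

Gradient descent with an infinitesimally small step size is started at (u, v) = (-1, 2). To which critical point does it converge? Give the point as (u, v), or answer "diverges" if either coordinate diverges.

(-3, 1)

psi is separable, so gradient descent decouples: u follows -∂psi/∂u, v follows -∂psi/∂v.
∂psi/∂u = -12(u - 2)(u + 3)(u + 4); at u=-1 this is 216, so u decreases.
∂psi/∂v = -12v(v - 4)(v - 1); at v=2 this is 48, so v decreases.
u converges to its nearest critical value -3 (a local min of the u-part); v converges to 1. The iterate converges to (-3, 1).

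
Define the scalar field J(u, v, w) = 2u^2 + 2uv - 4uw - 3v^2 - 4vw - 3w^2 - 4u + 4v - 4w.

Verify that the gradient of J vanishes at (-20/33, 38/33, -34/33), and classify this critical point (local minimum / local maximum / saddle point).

saddle point

∇J = (4u + 2v - 4w - 4, 2u - 6v - 4w + 4, -4u - 4v - 6w - 4); substituting (-20/33, 38/33, -34/33) gives ∇J = (0, 0, 0), so (-20/33, 38/33, -34/33) is indeed a critical point.
The Hessian is constant: H = [[4, 2, -4], [2, -6, -4], [-4, -4, -6]].
Leading principal minors: Δ₁ = 4, Δ₂ = -28, Δ₃ = 264.
The minors fit neither the all-positive nor the alternating-sign pattern, so H is indefinite: a saddle point.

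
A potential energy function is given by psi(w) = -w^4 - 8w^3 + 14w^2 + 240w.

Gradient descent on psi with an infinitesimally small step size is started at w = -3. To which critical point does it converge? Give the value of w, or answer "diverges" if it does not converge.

psi'(w) = -4(w - 3)(w + 4)(w + 5), so psi'(-3) = 48.
Gradient descent moves in the -psi' direction, i.e. w is decreasing.
The nearest critical point in that direction is w = -4, where psi'' = 28 > 0 (a local minimum). The iterate converges there.

-4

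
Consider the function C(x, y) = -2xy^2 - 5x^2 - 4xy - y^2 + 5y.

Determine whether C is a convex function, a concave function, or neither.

The term -2xy^2 is cubic, so the Hessian is not constant.
∂²C/∂y² = -4x - 2, which takes both signs as x varies (negative for sufficiently large x). A diagonal entry of the Hessian changing sign means the Hessian is neither positive- nor negative-semidefinite on all of R^2.

neither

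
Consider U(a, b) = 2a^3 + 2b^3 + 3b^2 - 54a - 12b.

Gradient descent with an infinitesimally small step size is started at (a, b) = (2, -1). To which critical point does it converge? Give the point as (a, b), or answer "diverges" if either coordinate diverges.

U is separable, so gradient descent decouples: a follows -∂U/∂a, b follows -∂U/∂b.
∂U/∂a = 6(a - 3)(a + 3); at a=2 this is -30, so a increases.
∂U/∂b = 6(b - 1)(b + 2); at b=-1 this is -12, so b increases.
a converges to its nearest critical value 3 (a local min of the a-part); b converges to 1. The iterate converges to (3, 1).

(3, 1)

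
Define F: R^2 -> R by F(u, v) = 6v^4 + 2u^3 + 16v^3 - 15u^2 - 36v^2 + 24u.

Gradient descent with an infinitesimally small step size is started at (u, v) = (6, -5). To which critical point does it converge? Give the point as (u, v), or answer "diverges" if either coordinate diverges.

(4, -3)

F is separable, so gradient descent decouples: u follows -∂F/∂u, v follows -∂F/∂v.
∂F/∂u = 6(u - 4)(u - 1); at u=6 this is 60, so u decreases.
∂F/∂v = 24v(v - 1)(v + 3); at v=-5 this is -1440, so v increases.
u converges to its nearest critical value 4 (a local min of the u-part); v converges to -3. The iterate converges to (4, -3).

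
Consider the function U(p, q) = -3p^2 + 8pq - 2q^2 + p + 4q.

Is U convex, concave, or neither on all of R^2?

U is quadratic, so its Hessian is the constant matrix H = [[-6, 8], [8, -4]].
det(H) = -40, tr(H) = -10.
det(H) < 0, so H is indefinite: neither convex nor concave.

neither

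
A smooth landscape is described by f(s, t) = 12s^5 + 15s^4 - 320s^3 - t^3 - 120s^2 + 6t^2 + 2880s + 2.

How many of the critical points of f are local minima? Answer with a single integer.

2

f separates as a function of s plus a function of t, so ∇f=0 decouples.
∂f/∂s = 60(s - 3)(s - 2)(s + 2)(s + 4) = 0 at s ∈ {-4, -2, 2, 3}; ∂f/∂t = -3t(t - 4) = 0 at t ∈ {0, 4}.
The Hessian is diagonal: diag(f_ss, f_tt). Second derivatives: f_ss(-4)=-5040, f_ss(-2)=2400, f_ss(2)=-1440, f_ss(3)=2100; f_tt(0)=12, f_tt(4)=-12.
Local minima occur where both diagonal entries positive: (-2, 0), (3, 0). Count: 2.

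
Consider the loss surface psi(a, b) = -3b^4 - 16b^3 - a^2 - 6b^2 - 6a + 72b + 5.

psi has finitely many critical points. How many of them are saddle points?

psi separates as a function of a plus a function of b, so ∇psi=0 decouples.
∂psi/∂a = -2(a + 3) = 0 at a ∈ {-3}; ∂psi/∂b = -12(b - 1)(b + 2)(b + 3) = 0 at b ∈ {-3, -2, 1}.
The Hessian is diagonal: diag(psi_aa, psi_bb). Second derivatives: psi_aa(-3)=-2; psi_bb(-3)=-48, psi_bb(-2)=36, psi_bb(1)=-144.
Saddle points occur where the two diagonal entries have opposite signs: (-3, -2). Count: 1.

1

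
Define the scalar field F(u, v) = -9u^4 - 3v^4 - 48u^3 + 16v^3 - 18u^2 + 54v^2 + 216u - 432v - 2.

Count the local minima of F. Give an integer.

1

F separates as a function of u plus a function of v, so ∇F=0 decouples.
∂F/∂u = -36(u - 1)(u + 2)(u + 3) = 0 at u ∈ {-3, -2, 1}; ∂F/∂v = -12(v - 4)(v - 3)(v + 3) = 0 at v ∈ {-3, 3, 4}.
The Hessian is diagonal: diag(F_uu, F_vv). Second derivatives: F_uu(-3)=-144, F_uu(-2)=108, F_uu(1)=-432; F_vv(-3)=-504, F_vv(3)=72, F_vv(4)=-84.
Local minima occur where both diagonal entries positive: (-2, 3). Count: 1.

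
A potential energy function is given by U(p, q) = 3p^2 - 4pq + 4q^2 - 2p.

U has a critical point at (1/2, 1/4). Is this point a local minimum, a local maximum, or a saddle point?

The Hessian of U is constant: H = [[6, -4], [-4, 8]].
det(H) = 6·8 − (-4)² = 32.
det(H) > 0 and tr(H) = 14 > 0, so H is positive definite and the point is a local minimum.

local minimum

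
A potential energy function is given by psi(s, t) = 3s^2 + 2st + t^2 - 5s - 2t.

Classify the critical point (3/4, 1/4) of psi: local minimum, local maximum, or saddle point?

The Hessian of psi is constant: H = [[6, 2], [2, 2]].
det(H) = 6·2 − 2² = 8.
det(H) > 0 and tr(H) = 8 > 0, so H is positive definite and the point is a local minimum.

local minimum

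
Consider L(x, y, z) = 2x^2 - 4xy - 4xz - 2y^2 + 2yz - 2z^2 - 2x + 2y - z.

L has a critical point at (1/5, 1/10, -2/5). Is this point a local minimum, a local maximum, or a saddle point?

The Hessian is constant: H = [[4, -4, -4], [-4, -4, 2], [-4, 2, -4]].
Leading principal minors: Δ₁ = 4, Δ₂ = -32, Δ₃ = 240.
The minors fit neither the all-positive nor the alternating-sign pattern, so H is indefinite: a saddle point.

saddle point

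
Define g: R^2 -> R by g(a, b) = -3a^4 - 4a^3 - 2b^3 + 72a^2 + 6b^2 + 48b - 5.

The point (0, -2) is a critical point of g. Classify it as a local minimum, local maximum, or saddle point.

The mixed partial ∂²g/∂a∂b is 0, so the Hessian at any point is diag(g_aa, g_bb) = diag(12(-3a^2 - 2a + 12), 12(-b + 1)).
At (0, -2): H = diag(144, 36).
Both eigenvalues are positive, so H is positive definite: a local minimum.

local minimum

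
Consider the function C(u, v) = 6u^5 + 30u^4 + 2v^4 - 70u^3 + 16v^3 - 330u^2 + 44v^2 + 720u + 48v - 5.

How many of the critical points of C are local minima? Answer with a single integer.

4

C separates as a function of u plus a function of v, so ∇C=0 decouples.
∂C/∂u = 30(u - 2)(u - 1)(u + 3)(u + 4) = 0 at u ∈ {-4, -3, 1, 2}; ∂C/∂v = 8(v + 1)(v + 2)(v + 3) = 0 at v ∈ {-3, -2, -1}.
The Hessian is diagonal: diag(C_uu, C_vv). Second derivatives: C_uu(-4)=-900, C_uu(-3)=600, C_uu(1)=-600, C_uu(2)=900; C_vv(-3)=16, C_vv(-2)=-8, C_vv(-1)=16.
Local minima occur where both diagonal entries positive: (-3, -3), (-3, -1), (2, -3), (2, -1). Count: 4.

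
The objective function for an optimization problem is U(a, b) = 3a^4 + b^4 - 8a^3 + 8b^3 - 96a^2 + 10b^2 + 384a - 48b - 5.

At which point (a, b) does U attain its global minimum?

U(a,b) separates as P(a) + Q(b) − 5, so its minimum is min P + min Q − 5.
P'(a) = 12(a - 4)(a - 2)(a + 4) vanishes at a ∈ {-4, 2, 4}; Q'(b) = 4(b - 1)(b + 3)(b + 4) vanishes at b ∈ {-4, -3, 1}.
Local minima of P (where P''>0): P(-4)=-1792, P(4)=256. Local minima of Q: Q(-4)=96, Q(1)=-29.
So the global minimum of U is P(-4) + Q(1) − 5 = -1792 − 29 − 5 = -1826, attained at (-4, 1).

(-4, 1)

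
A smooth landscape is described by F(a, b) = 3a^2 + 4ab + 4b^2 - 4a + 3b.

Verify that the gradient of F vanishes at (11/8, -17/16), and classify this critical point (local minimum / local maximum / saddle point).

local minimum

∇F = (6a + 4b - 4, 4a + 8b + 3); substituting (11/8, -17/16) gives ∇F = (0, 0), so (11/8, -17/16) is indeed a critical point.
The Hessian of F is constant: H = [[6, 4], [4, 8]].
det(H) = 6·8 − 4² = 32.
det(H) > 0 and tr(H) = 14 > 0, so H is positive definite and the point is a local minimum.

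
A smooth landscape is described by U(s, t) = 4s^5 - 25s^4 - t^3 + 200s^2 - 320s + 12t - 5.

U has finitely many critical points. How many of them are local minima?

2

U separates as a function of s plus a function of t, so ∇U=0 decouples.
∂U/∂s = 20(s - 4)(s - 2)(s - 1)(s + 2) = 0 at s ∈ {-2, 1, 2, 4}; ∂U/∂t = -3(t - 2)(t + 2) = 0 at t ∈ {-2, 2}.
The Hessian is diagonal: diag(U_ss, U_tt). Second derivatives: U_ss(-2)=-1440, U_ss(1)=180, U_ss(2)=-160, U_ss(4)=720; U_tt(-2)=12, U_tt(2)=-12.
Local minima occur where both diagonal entries positive: (1, -2), (4, -2). Count: 2.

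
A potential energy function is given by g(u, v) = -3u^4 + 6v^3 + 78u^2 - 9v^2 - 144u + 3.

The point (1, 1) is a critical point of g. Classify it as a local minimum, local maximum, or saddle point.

local minimum

The mixed partial ∂²g/∂u∂v is 0, so the Hessian at any point is diag(g_uu, g_vv) = diag(12(-3u^2 + 13), 18(2v - 1)).
At (1, 1): H = diag(120, 18).
Both eigenvalues are positive, so H is positive definite: a local minimum.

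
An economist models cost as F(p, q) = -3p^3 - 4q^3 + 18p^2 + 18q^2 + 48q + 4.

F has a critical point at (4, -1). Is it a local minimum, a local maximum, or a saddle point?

saddle point

The mixed partial ∂²F/∂p∂q is 0, so the Hessian at any point is diag(F_pp, F_qq) = diag(18(-p + 2), 12(-2q + 3)).
At (4, -1): H = diag(-36, 60).
The eigenvalues have opposite signs, so H is indefinite: a saddle point.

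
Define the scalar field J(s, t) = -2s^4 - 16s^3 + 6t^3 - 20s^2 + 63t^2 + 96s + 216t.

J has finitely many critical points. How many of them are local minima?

1

J separates as a function of s plus a function of t, so ∇J=0 decouples.
∂J/∂s = -8(s - 1)(s + 3)(s + 4) = 0 at s ∈ {-4, -3, 1}; ∂J/∂t = 18(t + 3)(t + 4) = 0 at t ∈ {-4, -3}.
The Hessian is diagonal: diag(J_ss, J_tt). Second derivatives: J_ss(-4)=-40, J_ss(-3)=32, J_ss(1)=-160; J_tt(-4)=-18, J_tt(-3)=18.
Local minima occur where both diagonal entries positive: (-3, -3). Count: 1.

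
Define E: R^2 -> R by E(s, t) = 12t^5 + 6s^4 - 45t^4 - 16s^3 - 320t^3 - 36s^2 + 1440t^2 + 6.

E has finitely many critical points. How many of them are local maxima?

2

E separates as a function of s plus a function of t, so ∇E=0 decouples.
∂E/∂s = 24s(s - 3)(s + 1) = 0 at s ∈ {-1, 0, 3}; ∂E/∂t = 60t(t - 4)(t - 3)(t + 4) = 0 at t ∈ {-4, 0, 3, 4}.
The Hessian is diagonal: diag(E_ss, E_tt). Second derivatives: E_ss(-1)=96, E_ss(0)=-72, E_ss(3)=288; E_tt(-4)=-13440, E_tt(0)=2880, E_tt(3)=-1260, E_tt(4)=1920.
Local maxima occur where both diagonal entries negative: (0, -4), (0, 3). Count: 2.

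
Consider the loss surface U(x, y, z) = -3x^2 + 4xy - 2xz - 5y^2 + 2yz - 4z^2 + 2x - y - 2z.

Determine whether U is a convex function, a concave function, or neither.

U is quadratic, so its Hessian is the constant matrix H = [[-6, 4, -2], [4, -10, 2], [-2, 2, -8]].
Leading principal minors: -6, 44, -320.
Signs alternate −, +, − ⇒ H ≺ 0 ⇒ concave.

concave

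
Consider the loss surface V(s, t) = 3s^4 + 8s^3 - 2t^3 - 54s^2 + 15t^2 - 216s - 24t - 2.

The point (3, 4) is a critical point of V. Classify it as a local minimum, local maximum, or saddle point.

The mixed partial ∂²V/∂s∂t is 0, so the Hessian at any point is diag(V_ss, V_tt) = diag(12(3s^2 + 4s - 9), 6(-2t + 5)).
At (3, 4): H = diag(360, -18).
The eigenvalues have opposite signs, so H is indefinite: a saddle point.

saddle point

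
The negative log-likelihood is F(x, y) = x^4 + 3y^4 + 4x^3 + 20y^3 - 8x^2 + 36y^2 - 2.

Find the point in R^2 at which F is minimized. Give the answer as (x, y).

(-4, 0)

F(x,y) separates as P(x) + Q(y) − 2, so its minimum is min P + min Q − 2.
P'(x) = 4x(x - 1)(x + 4) vanishes at x ∈ {-4, 0, 1}; Q'(y) = 12y(y + 2)(y + 3) vanishes at y ∈ {-3, -2, 0}.
Local minima of P (where P''>0): P(-4)=-128, P(1)=-3. Local minima of Q: Q(-3)=27, Q(0)=0.
So the global minimum of F is P(-4) + Q(0) − 2 = -128 + 0 − 2 = -130, attained at (-4, 0).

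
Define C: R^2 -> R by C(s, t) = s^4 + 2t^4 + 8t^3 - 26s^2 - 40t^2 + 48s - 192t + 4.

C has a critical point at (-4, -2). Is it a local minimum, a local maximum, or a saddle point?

saddle point

The mixed partial ∂²C/∂s∂t is 0, so the Hessian at any point is diag(C_ss, C_tt) = diag(4(3s^2 - 13), 8(3t^2 + 6t - 10)).
At (-4, -2): H = diag(140, -80).
The eigenvalues have opposite signs, so H is indefinite: a saddle point.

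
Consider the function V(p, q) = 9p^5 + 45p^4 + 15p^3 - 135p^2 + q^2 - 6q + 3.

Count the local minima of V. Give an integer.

2

V separates as a function of p plus a function of q, so ∇V=0 decouples.
∂V/∂p = 45p(p - 1)(p + 2)(p + 3) = 0 at p ∈ {-3, -2, 0, 1}; ∂V/∂q = 2(q - 3) = 0 at q ∈ {3}.
The Hessian is diagonal: diag(V_pp, V_qq). Second derivatives: V_pp(-3)=-540, V_pp(-2)=270, V_pp(0)=-270, V_pp(1)=540; V_qq(3)=2.
Local minima occur where both diagonal entries positive: (-2, 3), (1, 3). Count: 2.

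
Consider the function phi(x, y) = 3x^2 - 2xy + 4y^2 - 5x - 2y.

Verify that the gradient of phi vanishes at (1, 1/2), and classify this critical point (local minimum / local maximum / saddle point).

∇phi = (6x - 2y - 5, -2x + 8y - 2); substituting (1, 1/2) gives ∇phi = (0, 0), so (1, 1/2) is indeed a critical point.
The Hessian of phi is constant: H = [[6, -2], [-2, 8]].
det(H) = 6·8 − (-2)² = 44.
det(H) > 0 and tr(H) = 14 > 0, so H is positive definite and the point is a local minimum.

local minimum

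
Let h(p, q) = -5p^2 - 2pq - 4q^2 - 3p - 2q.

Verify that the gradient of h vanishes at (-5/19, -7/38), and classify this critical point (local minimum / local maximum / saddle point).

local maximum

∇h = (-10p - 2q - 3, -2p - 8q - 2); substituting (-5/19, -7/38) gives ∇h = (0, 0), so (-5/19, -7/38) is indeed a critical point.
The Hessian of h is constant: H = [[-10, -2], [-2, -8]].
det(H) = (-10)·(-8) − (-2)² = 76.
det(H) > 0 and tr(H) = -18 < 0, so H is negative definite and the point is a local maximum.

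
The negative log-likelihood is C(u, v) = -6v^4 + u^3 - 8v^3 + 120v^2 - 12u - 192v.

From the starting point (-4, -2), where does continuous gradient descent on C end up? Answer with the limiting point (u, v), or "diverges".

C is separable, so gradient descent decouples: u follows -∂C/∂u, v follows -∂C/∂v.
∂C/∂u = 3(u - 2)(u + 2); at u=-4 this is 36, so u decreases.
∂C/∂v = -24(v - 2)(v - 1)(v + 4); at v=-2 this is -576, so v increases.
The u-coordinate has no critical point in that direction and runs off to infinity.

diverges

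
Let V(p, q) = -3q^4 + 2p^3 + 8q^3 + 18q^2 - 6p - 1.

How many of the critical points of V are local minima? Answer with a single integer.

1

V separates as a function of p plus a function of q, so ∇V=0 decouples.
∂V/∂p = 6(p - 1)(p + 1) = 0 at p ∈ {-1, 1}; ∂V/∂q = -12q(q - 3)(q + 1) = 0 at q ∈ {-1, 0, 3}.
The Hessian is diagonal: diag(V_pp, V_qq). Second derivatives: V_pp(-1)=-12, V_pp(1)=12; V_qq(-1)=-48, V_qq(0)=36, V_qq(3)=-144.
Local minima occur where both diagonal entries positive: (1, 0). Count: 1.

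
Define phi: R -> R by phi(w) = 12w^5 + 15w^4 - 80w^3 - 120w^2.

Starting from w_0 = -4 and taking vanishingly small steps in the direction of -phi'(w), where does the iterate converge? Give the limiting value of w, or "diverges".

diverges

phi'(w) = 60w(w - 2)(w + 1)(w + 2), so phi'(-4) = 8640.
Gradient descent moves in the -phi' direction, i.e. w is decreasing.
There is no critical point below w=-4, and phi' keeps the same sign, so the iterate runs off to −∞.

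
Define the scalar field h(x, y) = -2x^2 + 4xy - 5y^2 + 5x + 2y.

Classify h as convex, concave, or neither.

h is quadratic, so its Hessian is the constant matrix H = [[-4, 4], [4, -10]].
det(H) = 24, tr(H) = -14.
det(H) > 0 and tr(H) < 0, so H is negative definite everywhere: concave.

concave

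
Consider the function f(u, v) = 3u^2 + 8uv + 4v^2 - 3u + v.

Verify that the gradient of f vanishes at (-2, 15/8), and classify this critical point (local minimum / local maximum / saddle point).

∇f = (6u + 8v - 3, 8u + 8v + 1); substituting (-2, 15/8) gives ∇f = (0, 0), so (-2, 15/8) is indeed a critical point.
The Hessian of f is constant: H = [[6, 8], [8, 8]].
det(H) = 6·8 − 8² = -16.
Since det(H) < 0, H is indefinite and the critical point is a saddle point.

saddle point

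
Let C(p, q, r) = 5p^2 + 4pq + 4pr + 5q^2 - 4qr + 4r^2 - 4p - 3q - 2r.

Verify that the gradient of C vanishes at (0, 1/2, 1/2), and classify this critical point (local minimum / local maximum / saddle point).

local minimum

∇C = (10p + 4q + 4r - 4, 4p + 10q - 4r - 3, 4p - 4q + 8r - 2); substituting (0, 1/2, 1/2) gives ∇C = (0, 0, 0), so (0, 1/2, 1/2) is indeed a critical point.
The Hessian is constant: H = [[10, 4, 4], [4, 10, -4], [4, -4, 8]].
Leading principal minors: Δ₁ = 10, Δ₂ = 84, Δ₃ = 224.
All leading minors are positive, so H is positive definite: a local minimum.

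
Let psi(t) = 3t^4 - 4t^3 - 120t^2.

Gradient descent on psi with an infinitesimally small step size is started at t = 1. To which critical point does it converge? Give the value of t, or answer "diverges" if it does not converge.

psi'(t) = 12t(t - 5)(t + 4), so psi'(1) = -240.
Gradient descent moves in the -psi' direction, i.e. t is increasing.
The nearest critical point in that direction is t = 5, where psi'' = 540 > 0 (a local minimum). The iterate converges there.

5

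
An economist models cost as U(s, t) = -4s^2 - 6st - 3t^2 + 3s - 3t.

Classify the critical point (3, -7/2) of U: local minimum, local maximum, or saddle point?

local maximum

The Hessian of U is constant: H = [[-8, -6], [-6, -6]].
det(H) = (-8)·(-6) − (-6)² = 12.
det(H) > 0 and tr(H) = -14 < 0, so H is negative definite and the point is a local maximum.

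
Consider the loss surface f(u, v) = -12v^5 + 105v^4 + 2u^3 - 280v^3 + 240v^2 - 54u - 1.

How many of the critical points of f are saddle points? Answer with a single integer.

4

f separates as a function of u plus a function of v, so ∇f=0 decouples.
∂f/∂u = 6(u - 3)(u + 3) = 0 at u ∈ {-3, 3}; ∂f/∂v = -60v(v - 4)(v - 2)(v - 1) = 0 at v ∈ {0, 1, 2, 4}.
The Hessian is diagonal: diag(f_uu, f_vv). Second derivatives: f_uu(-3)=-36, f_uu(3)=36; f_vv(0)=480, f_vv(1)=-180, f_vv(2)=240, f_vv(4)=-1440.
Saddle points occur where the two diagonal entries have opposite signs: (-3, 0), (-3, 2), (3, 1), (3, 4). Count: 4.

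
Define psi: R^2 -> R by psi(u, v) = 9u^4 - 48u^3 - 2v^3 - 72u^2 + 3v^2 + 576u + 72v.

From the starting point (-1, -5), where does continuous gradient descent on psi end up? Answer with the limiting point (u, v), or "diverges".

psi is separable, so gradient descent decouples: u follows -∂psi/∂u, v follows -∂psi/∂v.
∂psi/∂u = 36(u - 4)(u - 2)(u + 2); at u=-1 this is 540, so u decreases.
∂psi/∂v = -6(v - 4)(v + 3); at v=-5 this is -108, so v increases.
u converges to its nearest critical value -2 (a local min of the u-part); v converges to -3. The iterate converges to (-2, -3).

(-2, -3)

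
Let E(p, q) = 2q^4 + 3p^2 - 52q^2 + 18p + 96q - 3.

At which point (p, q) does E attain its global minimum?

(-3, -4)

E(p,q) separates as A(p) + B(q) − 3, so its minimum is min A + min B − 3.
A'(p) = 6p + 18 vanishes at p ∈ {-3}; B'(q) = 8(q - 3)(q - 1)(q + 4) vanishes at q ∈ {-4, 1, 3}.
Local minima of A (where A''>0): A(-3)=-27. Local minima of B: B(-4)=-704, B(3)=-18.
So the global minimum of E is A(-3) + B(-4) − 3 = -27 − 704 − 3 = -734, attained at (-3, -4).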